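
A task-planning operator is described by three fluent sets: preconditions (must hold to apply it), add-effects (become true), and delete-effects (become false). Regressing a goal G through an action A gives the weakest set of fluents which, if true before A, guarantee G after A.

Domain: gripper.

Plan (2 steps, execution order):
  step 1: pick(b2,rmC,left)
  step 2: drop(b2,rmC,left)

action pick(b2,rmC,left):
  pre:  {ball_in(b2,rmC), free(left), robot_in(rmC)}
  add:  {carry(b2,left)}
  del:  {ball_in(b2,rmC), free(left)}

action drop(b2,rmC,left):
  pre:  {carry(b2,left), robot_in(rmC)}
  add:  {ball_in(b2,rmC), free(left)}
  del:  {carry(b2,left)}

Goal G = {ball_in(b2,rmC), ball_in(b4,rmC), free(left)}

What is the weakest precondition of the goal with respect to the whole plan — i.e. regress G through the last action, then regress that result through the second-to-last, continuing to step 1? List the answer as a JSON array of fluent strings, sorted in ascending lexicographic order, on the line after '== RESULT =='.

Work backward from the goal:
  through step 2 (drop(b2,rmC,left)): drop {ball_in(b2,rmC), free(left)}, keep {ball_in(b4,rmC)}, require {carry(b2,left), robot_in(rmC)}
    → {ball_in(b4,rmC), carry(b2,left), robot_in(rmC)}
  through step 1 (pick(b2,rmC,left)): drop {carry(b2,left)}, keep {ball_in(b4,rmC), robot_in(rmC)}, require {ball_in(b2,rmC), free(left), robot_in(rmC)}
    → {ball_in(b2,rmC), ball_in(b4,rmC), free(left), robot_in(rmC)}

== RESULT ==
["ball_in(b2,rmC)", "ball_in(b4,rmC)", "free(left)", "robot_in(rmC)"]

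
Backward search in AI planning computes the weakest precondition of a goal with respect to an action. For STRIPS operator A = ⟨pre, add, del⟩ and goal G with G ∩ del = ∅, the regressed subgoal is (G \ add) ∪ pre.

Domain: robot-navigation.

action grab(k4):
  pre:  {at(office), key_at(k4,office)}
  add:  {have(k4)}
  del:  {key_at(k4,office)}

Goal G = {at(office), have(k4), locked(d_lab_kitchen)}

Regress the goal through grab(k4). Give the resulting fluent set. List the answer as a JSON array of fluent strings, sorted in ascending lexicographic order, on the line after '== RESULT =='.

Compute (G \ add) ∪ pre:
  G ∩ del = {}  (empty — regression defined)
  G \ add = {at(office), have(k4), locked(d_lab_kitchen)} \ {have(k4)} = {at(office), locked(d_lab_kitchen)}
  ∪ pre   = {at(office), locked(d_lab_kitchen)} ∪ {at(office), key_at(k4,office)}
          = {at(office), key_at(k4,office), locked(d_lab_kitchen)}

== RESULT ==
["at(office)", "key_at(k4,office)", "locked(d_lab_kitchen)"]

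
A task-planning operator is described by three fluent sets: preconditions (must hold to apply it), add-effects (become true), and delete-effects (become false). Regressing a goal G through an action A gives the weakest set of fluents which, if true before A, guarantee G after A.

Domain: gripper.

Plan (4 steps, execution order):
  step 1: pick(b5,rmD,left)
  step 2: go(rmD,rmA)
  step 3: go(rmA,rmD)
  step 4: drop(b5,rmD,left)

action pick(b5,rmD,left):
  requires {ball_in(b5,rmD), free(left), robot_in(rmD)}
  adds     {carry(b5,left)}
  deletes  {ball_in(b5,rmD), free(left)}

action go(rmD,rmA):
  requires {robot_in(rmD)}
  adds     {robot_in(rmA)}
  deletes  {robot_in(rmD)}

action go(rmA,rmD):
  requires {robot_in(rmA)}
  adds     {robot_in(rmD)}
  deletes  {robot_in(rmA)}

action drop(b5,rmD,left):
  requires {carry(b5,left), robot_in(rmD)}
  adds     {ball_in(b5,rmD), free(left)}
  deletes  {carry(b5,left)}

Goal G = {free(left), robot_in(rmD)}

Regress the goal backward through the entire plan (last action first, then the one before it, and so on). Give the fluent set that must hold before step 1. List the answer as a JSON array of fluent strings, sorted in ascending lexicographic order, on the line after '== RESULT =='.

Regress step by step:
  through step 4 (drop(b5,rmD,left)): drop {free(left)}, keep {robot_in(rmD)}, require {carry(b5,left), robot_in(rmD)}
    → {carry(b5,left), robot_in(rmD)}
  through step 3 (go(rmA,rmD)): drop {robot_in(rmD)}, keep {carry(b5,left)}, require {robot_in(rmA)}
    → {carry(b5,left), robot_in(rmA)}
  through step 2 (go(rmD,rmA)): drop {robot_in(rmA)}, keep {carry(b5,left)}, require {robot_in(rmD)}
    → {carry(b5,left), robot_in(rmD)}
  through step 1 (pick(b5,rmD,left)): drop {carry(b5,left)}, keep {robot_in(rmD)}, require {ball_in(b5,rmD), free(left), robot_in(rmD)}
    → {ball_in(b5,rmD), free(left), robot_in(rmD)}

== RESULT ==
["ball_in(b5,rmD)", "free(left)", "robot_in(rmD)"]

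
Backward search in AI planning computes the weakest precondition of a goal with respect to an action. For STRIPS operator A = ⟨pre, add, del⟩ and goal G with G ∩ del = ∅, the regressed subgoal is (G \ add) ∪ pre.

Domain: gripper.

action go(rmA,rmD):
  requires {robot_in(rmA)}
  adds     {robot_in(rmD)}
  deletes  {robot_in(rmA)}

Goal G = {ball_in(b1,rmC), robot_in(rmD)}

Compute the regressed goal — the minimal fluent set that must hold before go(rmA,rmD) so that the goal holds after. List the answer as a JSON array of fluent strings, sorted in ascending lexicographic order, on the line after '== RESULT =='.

Regress:
  G ∩ del = {}  (empty — regression defined)
  G \ add = {ball_in(b1,rmC), robot_in(rmD)} \ {robot_in(rmD)} = {ball_in(b1,rmC)}
  ∪ pre   = {ball_in(b1,rmC)} ∪ {robot_in(rmA)}
          = {ball_in(b1,rmC), robot_in(rmA)}

== RESULT ==
["ball_in(b1,rmC)", "robot_in(rmA)"]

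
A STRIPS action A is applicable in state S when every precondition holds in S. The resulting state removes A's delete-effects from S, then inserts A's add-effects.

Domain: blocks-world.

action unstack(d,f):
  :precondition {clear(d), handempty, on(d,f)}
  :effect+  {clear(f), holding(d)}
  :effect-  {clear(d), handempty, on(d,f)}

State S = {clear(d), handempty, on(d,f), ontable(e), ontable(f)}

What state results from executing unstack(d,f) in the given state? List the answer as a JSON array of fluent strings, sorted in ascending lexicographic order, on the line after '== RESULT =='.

Compute (S \ del) ∪ add:
  pre ⊆ S: {clear(d), handempty, on(d,f)} ⊆ S  — applicable
  S \ del = {ontable(e), ontable(f)}
  ∪ add   = {clear(f), holding(d), ontable(e), ontable(f)}

== RESULT ==
["clear(f)", "holding(d)", "ontable(e)", "ontable(f)"]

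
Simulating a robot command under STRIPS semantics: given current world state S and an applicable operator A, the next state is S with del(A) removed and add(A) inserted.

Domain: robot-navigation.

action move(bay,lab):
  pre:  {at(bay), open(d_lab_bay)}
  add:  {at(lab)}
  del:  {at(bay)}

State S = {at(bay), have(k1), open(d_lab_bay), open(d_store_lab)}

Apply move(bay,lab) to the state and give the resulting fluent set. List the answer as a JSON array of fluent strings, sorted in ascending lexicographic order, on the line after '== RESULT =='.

Compute (S \ del) ∪ add:
  pre ⊆ S: {at(bay), open(d_lab_bay)} ⊆ S  — applicable
  S \ del = {have(k1), open(d_lab_bay), open(d_store_lab)}
  ∪ add   = {at(lab), have(k1), open(d_lab_bay), open(d_store_lab)}

== RESULT ==
["at(lab)", "have(k1)", "open(d_lab_bay)", "open(d_store_lab)"]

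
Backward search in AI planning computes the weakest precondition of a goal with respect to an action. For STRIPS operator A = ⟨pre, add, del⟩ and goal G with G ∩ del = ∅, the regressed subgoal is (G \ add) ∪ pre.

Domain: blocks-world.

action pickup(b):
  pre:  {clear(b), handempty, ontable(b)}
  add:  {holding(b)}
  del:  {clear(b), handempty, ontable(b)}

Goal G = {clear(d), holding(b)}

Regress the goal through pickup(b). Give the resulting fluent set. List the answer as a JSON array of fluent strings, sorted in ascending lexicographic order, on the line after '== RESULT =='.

Compute (G \ add) ∪ pre:
  G ∩ del = {}  (empty — regression defined)
  G \ add = {clear(d), holding(b)} \ {holding(b)} = {clear(d)}
  ∪ pre   = {clear(d)} ∪ {clear(b), handempty, ontable(b)}
          = {clear(b), clear(d), handempty, ontable(b)}

== RESULT ==
["clear(b)", "clear(d)", "handempty", "ontable(b)"]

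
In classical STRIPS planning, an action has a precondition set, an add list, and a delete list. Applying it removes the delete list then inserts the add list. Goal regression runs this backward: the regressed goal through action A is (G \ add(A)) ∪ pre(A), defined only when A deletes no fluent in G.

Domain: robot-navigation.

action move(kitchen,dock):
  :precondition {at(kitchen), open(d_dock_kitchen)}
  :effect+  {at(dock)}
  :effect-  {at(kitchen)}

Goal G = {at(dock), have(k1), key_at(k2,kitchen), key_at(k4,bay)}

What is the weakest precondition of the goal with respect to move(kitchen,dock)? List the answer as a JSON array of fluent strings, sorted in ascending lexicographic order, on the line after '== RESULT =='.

Compute (G \ add) ∪ pre:
  G ∩ del = {}  (empty — regression defined)
  G \ add = {at(dock), have(k1), key_at(k2,kitchen), key_at(k4,bay)} \ {at(dock)} = {have(k1), key_at(k2,kitchen), key_at(k4,bay)}
  ∪ pre   = {have(k1), key_at(k2,kitchen), key_at(k4,bay)} ∪ {at(kitchen), open(d_dock_kitchen)}
          = {at(kitchen), have(k1), key_at(k2,kitchen), key_at(k4,bay), open(d_dock_kitchen)}

== RESULT ==
["at(kitchen)", "have(k1)", "key_at(k2,kitchen)", "key_at(k4,bay)", "open(d_dock_kitchen)"]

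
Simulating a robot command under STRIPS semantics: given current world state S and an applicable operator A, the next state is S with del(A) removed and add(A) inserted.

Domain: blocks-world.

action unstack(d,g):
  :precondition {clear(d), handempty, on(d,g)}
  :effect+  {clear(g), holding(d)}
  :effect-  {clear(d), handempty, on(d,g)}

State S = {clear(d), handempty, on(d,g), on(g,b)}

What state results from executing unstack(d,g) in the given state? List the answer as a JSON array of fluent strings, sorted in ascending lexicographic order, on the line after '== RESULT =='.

Progress:
  pre ⊆ S: {clear(d), handempty, on(d,g)} ⊆ S  — applicable
  S \ del = {on(g,b)}
  ∪ add   = {clear(g), holding(d), on(g,b)}

== RESULT ==
["clear(g)", "holding(d)", "on(g,b)"]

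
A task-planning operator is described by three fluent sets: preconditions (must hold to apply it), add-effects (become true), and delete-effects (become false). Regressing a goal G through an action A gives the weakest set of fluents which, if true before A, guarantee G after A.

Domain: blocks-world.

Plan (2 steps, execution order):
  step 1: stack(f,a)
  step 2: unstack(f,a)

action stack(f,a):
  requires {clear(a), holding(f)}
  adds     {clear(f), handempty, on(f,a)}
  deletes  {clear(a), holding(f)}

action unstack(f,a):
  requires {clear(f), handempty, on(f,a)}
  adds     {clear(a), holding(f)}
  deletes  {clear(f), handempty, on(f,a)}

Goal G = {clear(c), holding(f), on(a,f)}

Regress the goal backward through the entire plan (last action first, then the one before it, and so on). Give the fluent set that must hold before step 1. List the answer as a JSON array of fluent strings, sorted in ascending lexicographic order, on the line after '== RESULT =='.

Work backward from the goal:
  through step 2 (unstack(f,a)): drop {holding(f)}, keep {clear(c), on(a,f)}, require {clear(f), handempty, on(f,a)}
    → {clear(c), clear(f), handempty, on(a,f), on(f,a)}
  through step 1 (stack(f,a)): drop {clear(f), handempty, on(f,a)}, keep {clear(c), on(a,f)}, require {clear(a), holding(f)}
    → {clear(a), clear(c), holding(f), on(a,f)}

== RESULT ==
["clear(a)", "clear(c)", "holding(f)", "on(a,f)"]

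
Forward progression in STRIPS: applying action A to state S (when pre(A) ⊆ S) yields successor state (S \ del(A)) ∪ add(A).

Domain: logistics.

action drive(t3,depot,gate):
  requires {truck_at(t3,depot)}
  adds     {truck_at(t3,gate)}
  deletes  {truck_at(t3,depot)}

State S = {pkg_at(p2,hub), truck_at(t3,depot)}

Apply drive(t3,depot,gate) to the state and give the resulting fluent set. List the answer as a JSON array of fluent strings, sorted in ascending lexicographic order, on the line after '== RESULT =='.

Compute (S \ del) ∪ add:
  pre ⊆ S: {truck_at(t3,depot)} ⊆ S  — applicable
  S \ del = {pkg_at(p2,hub)}
  ∪ add   = {pkg_at(p2,hub), truck_at(t3,gate)}

== RESULT ==
["pkg_at(p2,hub)", "truck_at(t3,gate)"]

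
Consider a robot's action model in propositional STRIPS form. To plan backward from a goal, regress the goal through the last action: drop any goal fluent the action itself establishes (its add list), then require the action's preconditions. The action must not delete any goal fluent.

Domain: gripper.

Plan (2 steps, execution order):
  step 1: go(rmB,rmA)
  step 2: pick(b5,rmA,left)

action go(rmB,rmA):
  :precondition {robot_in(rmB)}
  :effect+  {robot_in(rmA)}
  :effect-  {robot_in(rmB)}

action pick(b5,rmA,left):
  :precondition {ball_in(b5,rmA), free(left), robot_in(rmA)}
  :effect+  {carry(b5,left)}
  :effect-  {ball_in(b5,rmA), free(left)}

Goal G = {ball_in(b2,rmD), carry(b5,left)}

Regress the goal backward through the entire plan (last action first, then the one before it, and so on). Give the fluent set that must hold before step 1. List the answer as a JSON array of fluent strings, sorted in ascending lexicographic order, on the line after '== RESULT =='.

Regress step by step:
  through step 2 (pick(b5,rmA,left)): drop {carry(b5,left)}, keep {ball_in(b2,rmD)}, require {ball_in(b5,rmA), free(left), robot_in(rmA)}
    → {ball_in(b2,rmD), ball_in(b5,rmA), free(left), robot_in(rmA)}
  through step 1 (go(rmB,rmA)): drop {robot_in(rmA)}, keep {ball_in(b2,rmD), ball_in(b5,rmA), free(left)}, require {robot_in(rmB)}
    → {ball_in(b2,rmD), ball_in(b5,rmA), free(left), robot_in(rmB)}

== RESULT ==
["ball_in(b2,rmD)", "ball_in(b5,rmA)", "free(left)", "robot_in(rmB)"]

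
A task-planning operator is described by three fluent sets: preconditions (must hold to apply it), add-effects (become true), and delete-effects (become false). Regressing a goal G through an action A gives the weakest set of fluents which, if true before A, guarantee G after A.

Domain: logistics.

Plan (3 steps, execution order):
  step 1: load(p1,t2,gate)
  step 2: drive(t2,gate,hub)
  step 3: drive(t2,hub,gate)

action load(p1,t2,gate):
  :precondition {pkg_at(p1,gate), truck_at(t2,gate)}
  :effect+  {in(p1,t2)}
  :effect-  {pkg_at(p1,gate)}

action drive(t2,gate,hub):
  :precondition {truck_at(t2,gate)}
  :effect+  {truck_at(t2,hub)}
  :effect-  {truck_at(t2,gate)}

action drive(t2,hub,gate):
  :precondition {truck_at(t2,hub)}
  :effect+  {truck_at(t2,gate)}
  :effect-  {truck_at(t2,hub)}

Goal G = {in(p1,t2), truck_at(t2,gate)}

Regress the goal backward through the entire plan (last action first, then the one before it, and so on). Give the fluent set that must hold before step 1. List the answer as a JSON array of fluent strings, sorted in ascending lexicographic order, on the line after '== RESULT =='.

Work backward from the goal:
  through step 3 (drive(t2,hub,gate)): drop {truck_at(t2,gate)}, keep {in(p1,t2)}, require {truck_at(t2,hub)}
    → {in(p1,t2), truck_at(t2,hub)}
  through step 2 (drive(t2,gate,hub)): drop {truck_at(t2,hub)}, keep {in(p1,t2)}, require {truck_at(t2,gate)}
    → {in(p1,t2), truck_at(t2,gate)}
  through step 1 (load(p1,t2,gate)): drop {in(p1,t2)}, keep {truck_at(t2,gate)}, require {pkg_at(p1,gate), truck_at(t2,gate)}
    → {pkg_at(p1,gate), truck_at(t2,gate)}

== RESULT ==
["pkg_at(p1,gate)", "truck_at(t2,gate)"]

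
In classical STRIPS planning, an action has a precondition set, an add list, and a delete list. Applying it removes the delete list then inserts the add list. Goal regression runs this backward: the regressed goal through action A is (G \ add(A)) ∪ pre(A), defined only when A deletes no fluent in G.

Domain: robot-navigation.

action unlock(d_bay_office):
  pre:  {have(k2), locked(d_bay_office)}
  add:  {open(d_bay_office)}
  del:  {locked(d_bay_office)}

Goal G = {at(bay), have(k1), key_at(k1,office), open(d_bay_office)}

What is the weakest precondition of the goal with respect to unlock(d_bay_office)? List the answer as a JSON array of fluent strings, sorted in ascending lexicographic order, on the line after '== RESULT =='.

Compute (G \ add) ∪ pre:
  G ∩ del = {}  (empty — regression defined)
  G \ add = {at(bay), have(k1), key_at(k1,office), open(d_bay_office)} \ {open(d_bay_office)} = {at(bay), have(k1), key_at(k1,office)}
  ∪ pre   = {at(bay), have(k1), key_at(k1,office)} ∪ {have(k2), locked(d_bay_office)}
          = {at(bay), have(k1), have(k2), key_at(k1,office), locked(d_bay_office)}

== RESULT ==
["at(bay)", "have(k1)", "have(k2)", "key_at(k1,office)", "locked(d_bay_office)"]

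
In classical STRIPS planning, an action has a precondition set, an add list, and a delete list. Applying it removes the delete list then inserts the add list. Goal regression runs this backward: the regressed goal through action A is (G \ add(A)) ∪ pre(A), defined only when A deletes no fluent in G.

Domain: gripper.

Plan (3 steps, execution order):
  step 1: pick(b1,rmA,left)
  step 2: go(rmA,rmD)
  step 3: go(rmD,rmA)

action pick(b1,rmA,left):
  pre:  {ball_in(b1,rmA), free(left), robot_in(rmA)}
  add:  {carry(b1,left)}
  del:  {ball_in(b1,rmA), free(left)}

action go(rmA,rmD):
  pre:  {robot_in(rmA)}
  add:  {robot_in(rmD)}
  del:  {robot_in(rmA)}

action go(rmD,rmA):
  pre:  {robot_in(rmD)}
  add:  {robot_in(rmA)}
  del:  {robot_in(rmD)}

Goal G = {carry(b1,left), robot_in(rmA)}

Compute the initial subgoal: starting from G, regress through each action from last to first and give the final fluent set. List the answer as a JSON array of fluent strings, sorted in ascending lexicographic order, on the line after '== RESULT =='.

Work backward from the goal:
  through step 3 (go(rmD,rmA)): drop {robot_in(rmA)}, keep {carry(b1,left)}, require {robot_in(rmD)}
    → {carry(b1,left), robot_in(rmD)}
  through step 2 (go(rmA,rmD)): drop {robot_in(rmD)}, keep {carry(b1,left)}, require {robot_in(rmA)}
    → {carry(b1,left), robot_in(rmA)}
  through step 1 (pick(b1,rmA,left)): drop {carry(b1,left)}, keep {robot_in(rmA)}, require {ball_in(b1,rmA), free(left), robot_in(rmA)}
    → {ball_in(b1,rmA), free(left), robot_in(rmA)}

== RESULT ==
["ball_in(b1,rmA)", "free(left)", "robot_in(rmA)"]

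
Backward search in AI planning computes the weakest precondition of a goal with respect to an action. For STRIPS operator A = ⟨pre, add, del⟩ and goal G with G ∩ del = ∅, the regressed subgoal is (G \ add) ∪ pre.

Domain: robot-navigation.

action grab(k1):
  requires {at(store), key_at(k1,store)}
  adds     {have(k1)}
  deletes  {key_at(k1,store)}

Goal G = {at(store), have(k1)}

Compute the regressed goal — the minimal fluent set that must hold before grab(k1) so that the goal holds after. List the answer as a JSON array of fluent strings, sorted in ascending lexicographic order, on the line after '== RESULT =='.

Compute (G \ add) ∪ pre:
  G ∩ del = {}  (empty — regression defined)
  G \ add = {at(store), have(k1)} \ {have(k1)} = {at(store)}
  ∪ pre   = {at(store)} ∪ {at(store), key_at(k1,store)}
          = {at(store), key_at(k1,store)}

== RESULT ==
["at(store)", "key_at(k1,store)"]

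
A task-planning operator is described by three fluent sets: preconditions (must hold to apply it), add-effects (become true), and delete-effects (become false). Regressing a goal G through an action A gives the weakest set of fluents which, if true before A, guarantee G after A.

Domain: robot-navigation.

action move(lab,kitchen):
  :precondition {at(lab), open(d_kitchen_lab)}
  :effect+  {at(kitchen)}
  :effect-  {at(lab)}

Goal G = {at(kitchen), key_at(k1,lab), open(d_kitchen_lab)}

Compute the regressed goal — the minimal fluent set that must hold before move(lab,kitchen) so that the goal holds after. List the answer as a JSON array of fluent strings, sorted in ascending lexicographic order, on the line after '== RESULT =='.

Regress:
  G ∩ del = {}  (empty — regression defined)
  G \ add = {at(kitchen), key_at(k1,lab), open(d_kitchen_lab)} \ {at(kitchen)} = {key_at(k1,lab), open(d_kitchen_lab)}
  ∪ pre   = {key_at(k1,lab), open(d_kitchen_lab)} ∪ {at(lab), open(d_kitchen_lab)}
          = {at(lab), key_at(k1,lab), open(d_kitchen_lab)}

== RESULT ==
["at(lab)", "key_at(k1,lab)", "open(d_kitchen_lab)"]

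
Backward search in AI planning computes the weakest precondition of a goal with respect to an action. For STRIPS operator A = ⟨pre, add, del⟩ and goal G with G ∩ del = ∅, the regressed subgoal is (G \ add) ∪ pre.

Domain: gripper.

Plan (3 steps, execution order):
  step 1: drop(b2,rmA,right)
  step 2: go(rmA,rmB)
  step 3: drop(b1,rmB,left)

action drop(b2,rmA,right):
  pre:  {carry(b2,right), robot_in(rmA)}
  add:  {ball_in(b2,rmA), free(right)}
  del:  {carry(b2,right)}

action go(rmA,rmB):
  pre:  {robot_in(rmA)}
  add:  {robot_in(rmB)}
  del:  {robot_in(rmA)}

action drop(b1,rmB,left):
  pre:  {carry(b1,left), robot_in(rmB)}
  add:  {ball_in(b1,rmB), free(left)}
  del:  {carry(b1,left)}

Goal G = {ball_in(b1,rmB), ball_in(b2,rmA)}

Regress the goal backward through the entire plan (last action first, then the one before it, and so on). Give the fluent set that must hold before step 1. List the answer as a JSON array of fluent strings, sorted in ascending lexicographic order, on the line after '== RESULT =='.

Work backward from the goal:
  through step 3 (drop(b1,rmB,left)): drop {ball_in(b1,rmB)}, keep {ball_in(b2,rmA)}, require {carry(b1,left), robot_in(rmB)}
    → {ball_in(b2,rmA), carry(b1,left), robot_in(rmB)}
  through step 2 (go(rmA,rmB)): drop {robot_in(rmB)}, keep {ball_in(b2,rmA), carry(b1,left)}, require {robot_in(rmA)}
    → {ball_in(b2,rmA), carry(b1,left), robot_in(rmA)}
  through step 1 (drop(b2,rmA,right)): drop {ball_in(b2,rmA)}, keep {carry(b1,left), robot_in(rmA)}, require {carry(b2,right), robot_in(rmA)}
    → {carry(b1,left), carry(b2,right), robot_in(rmA)}

== RESULT ==
["carry(b1,left)", "carry(b2,right)", "robot_in(rmA)"]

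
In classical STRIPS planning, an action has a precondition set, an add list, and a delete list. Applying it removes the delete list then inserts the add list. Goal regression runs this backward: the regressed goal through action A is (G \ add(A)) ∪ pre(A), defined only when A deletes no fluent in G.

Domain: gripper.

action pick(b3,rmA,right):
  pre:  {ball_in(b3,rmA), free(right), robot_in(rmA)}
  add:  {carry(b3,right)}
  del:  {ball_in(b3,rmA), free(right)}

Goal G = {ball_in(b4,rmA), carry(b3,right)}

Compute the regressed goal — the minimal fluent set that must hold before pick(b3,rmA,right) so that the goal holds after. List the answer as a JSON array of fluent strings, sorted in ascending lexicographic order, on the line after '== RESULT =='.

Compute (G \ add) ∪ pre:
  G ∩ del = {}  (empty — regression defined)
  G \ add = {ball_in(b4,rmA), carry(b3,right)} \ {carry(b3,right)} = {ball_in(b4,rmA)}
  ∪ pre   = {ball_in(b4,rmA)} ∪ {ball_in(b3,rmA), free(right), robot_in(rmA)}
          = {ball_in(b3,rmA), ball_in(b4,rmA), free(right), robot_in(rmA)}

== RESULT ==
["ball_in(b3,rmA)", "ball_in(b4,rmA)", "free(right)", "robot_in(rmA)"]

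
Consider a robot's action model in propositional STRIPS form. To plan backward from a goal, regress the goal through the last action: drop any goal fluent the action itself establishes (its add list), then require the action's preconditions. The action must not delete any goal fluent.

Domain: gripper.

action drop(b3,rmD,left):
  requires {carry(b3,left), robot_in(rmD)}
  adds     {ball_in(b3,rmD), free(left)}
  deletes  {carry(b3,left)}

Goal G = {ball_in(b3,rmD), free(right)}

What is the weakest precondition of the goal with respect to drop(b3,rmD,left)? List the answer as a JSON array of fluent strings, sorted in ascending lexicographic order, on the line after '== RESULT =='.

Regress:
  G ∩ del = {}  (empty — regression defined)
  G \ add = {ball_in(b3,rmD), free(right)} \ {ball_in(b3,rmD), free(left)} = {free(right)}
  ∪ pre   = {free(right)} ∪ {carry(b3,left), robot_in(rmD)}
          = {carry(b3,left), free(right), robot_in(rmD)}

== RESULT ==
["carry(b3,left)", "free(right)", "robot_in(rmD)"]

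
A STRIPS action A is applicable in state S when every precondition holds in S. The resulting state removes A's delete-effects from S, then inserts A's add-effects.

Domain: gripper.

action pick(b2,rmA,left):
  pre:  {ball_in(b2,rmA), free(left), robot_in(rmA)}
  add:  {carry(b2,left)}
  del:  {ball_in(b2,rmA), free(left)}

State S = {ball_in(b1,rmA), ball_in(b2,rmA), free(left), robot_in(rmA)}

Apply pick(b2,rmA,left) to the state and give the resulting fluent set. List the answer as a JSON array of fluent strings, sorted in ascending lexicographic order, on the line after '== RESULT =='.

Progress:
  pre ⊆ S: {ball_in(b2,rmA), free(left), robot_in(rmA)} ⊆ S  — applicable
  S \ del = {ball_in(b1,rmA), robot_in(rmA)}
  ∪ add   = {ball_in(b1,rmA), carry(b2,left), robot_in(rmA)}

== RESULT ==
["ball_in(b1,rmA)", "carry(b2,left)", "robot_in(rmA)"]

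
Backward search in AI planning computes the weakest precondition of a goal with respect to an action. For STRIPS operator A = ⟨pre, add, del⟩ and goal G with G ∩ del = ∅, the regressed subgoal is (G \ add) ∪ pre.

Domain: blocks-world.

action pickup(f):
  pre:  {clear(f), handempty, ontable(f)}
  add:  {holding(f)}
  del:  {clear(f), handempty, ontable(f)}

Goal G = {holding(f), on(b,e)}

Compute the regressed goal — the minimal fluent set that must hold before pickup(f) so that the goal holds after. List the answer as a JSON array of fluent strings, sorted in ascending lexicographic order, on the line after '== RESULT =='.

Compute (G \ add) ∪ pre:
  G ∩ del = {}  (empty — regression defined)
  G \ add = {holding(f), on(b,e)} \ {holding(f)} = {on(b,e)}
  ∪ pre   = {on(b,e)} ∪ {clear(f), handempty, ontable(f)}
          = {clear(f), handempty, on(b,e), ontable(f)}

== RESULT ==
["clear(f)", "handempty", "on(b,e)", "ontable(f)"]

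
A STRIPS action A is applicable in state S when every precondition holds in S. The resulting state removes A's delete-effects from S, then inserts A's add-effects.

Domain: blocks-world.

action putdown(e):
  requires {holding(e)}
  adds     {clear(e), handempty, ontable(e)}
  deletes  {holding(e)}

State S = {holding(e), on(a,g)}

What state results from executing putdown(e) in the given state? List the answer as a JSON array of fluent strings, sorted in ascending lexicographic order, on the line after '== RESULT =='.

Compute (S \ del) ∪ add:
  pre ⊆ S: {holding(e)} ⊆ S  — applicable
  S \ del = {on(a,g)}
  ∪ add   = {clear(e), handempty, on(a,g), ontable(e)}

== RESULT ==
["clear(e)", "handempty", "on(a,g)", "ontable(e)"]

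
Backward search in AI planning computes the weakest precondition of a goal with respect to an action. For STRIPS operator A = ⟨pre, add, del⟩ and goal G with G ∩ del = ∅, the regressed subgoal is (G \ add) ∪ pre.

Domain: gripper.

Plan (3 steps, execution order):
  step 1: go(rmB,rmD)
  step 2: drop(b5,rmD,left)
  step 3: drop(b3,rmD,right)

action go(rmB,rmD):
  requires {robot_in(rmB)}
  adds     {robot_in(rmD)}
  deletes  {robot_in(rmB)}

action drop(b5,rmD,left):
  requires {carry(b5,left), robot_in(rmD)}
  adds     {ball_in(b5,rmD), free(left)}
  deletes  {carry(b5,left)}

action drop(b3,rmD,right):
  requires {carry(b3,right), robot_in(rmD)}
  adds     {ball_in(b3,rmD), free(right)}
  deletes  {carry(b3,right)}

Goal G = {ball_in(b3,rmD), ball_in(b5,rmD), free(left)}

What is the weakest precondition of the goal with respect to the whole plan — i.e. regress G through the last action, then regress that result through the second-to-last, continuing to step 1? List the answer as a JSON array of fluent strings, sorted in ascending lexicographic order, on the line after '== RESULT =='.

Regress step by step:
  through step 3 (drop(b3,rmD,right)): drop {ball_in(b3,rmD)}, keep {ball_in(b5,rmD), free(left)}, require {carry(b3,right), robot_in(rmD)}
    → {ball_in(b5,rmD), carry(b3,right), free(left), robot_in(rmD)}
  through step 2 (drop(b5,rmD,left)): drop {ball_in(b5,rmD), free(left)}, keep {carry(b3,right), robot_in(rmD)}, require {carry(b5,left), robot_in(rmD)}
    → {carry(b3,right), carry(b5,left), robot_in(rmD)}
  through step 1 (go(rmB,rmD)): drop {robot_in(rmD)}, keep {carry(b3,right), carry(b5,left)}, require {robot_in(rmB)}
    → {carry(b3,right), carry(b5,left), robot_in(rmB)}

== RESULT ==
["carry(b3,right)", "carry(b5,left)", "robot_in(rmB)"]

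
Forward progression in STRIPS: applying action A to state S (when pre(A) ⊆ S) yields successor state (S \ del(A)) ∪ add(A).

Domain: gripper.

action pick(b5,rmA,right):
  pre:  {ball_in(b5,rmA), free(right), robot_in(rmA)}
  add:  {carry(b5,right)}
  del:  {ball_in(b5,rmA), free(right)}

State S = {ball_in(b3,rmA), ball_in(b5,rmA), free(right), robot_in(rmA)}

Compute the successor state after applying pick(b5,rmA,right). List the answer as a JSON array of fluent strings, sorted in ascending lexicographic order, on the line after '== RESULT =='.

Progress:
  pre ⊆ S: {ball_in(b5,rmA), free(right), robot_in(rmA)} ⊆ S  — applicable
  S \ del = {ball_in(b3,rmA), robot_in(rmA)}
  ∪ add   = {ball_in(b3,rmA), carry(b5,right), robot_in(rmA)}

== RESULT ==
["ball_in(b3,rmA)", "carry(b5,right)", "robot_in(rmA)"]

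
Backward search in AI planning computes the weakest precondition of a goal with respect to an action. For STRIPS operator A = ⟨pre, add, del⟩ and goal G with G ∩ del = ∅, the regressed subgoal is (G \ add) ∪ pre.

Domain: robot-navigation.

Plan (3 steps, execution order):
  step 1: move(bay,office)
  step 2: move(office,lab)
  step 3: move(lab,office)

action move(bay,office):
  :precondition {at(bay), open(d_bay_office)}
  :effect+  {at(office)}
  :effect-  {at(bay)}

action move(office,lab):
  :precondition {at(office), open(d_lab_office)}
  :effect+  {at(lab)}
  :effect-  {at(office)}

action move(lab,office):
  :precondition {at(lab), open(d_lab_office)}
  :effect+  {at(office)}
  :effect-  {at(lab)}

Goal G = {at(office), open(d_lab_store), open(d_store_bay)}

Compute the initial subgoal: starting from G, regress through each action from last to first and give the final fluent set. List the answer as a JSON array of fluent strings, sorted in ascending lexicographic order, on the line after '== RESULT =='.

Work backward from the goal:
  through step 3 (move(lab,office)): drop {at(office)}, keep {open(d_lab_store), open(d_store_bay)}, require {at(lab), open(d_lab_office)}
    → {at(lab), open(d_lab_office), open(d_lab_store), open(d_store_bay)}
  through step 2 (move(office,lab)): drop {at(lab)}, keep {open(d_lab_office), open(d_lab_store), open(d_store_bay)}, require {at(office), open(d_lab_office)}
    → {at(office), open(d_lab_office), open(d_lab_store), open(d_store_bay)}
  through step 1 (move(bay,office)): drop {at(office)}, keep {open(d_lab_office), open(d_lab_store), open(d_store_bay)}, require {at(bay), open(d_bay_office)}
    → {at(bay), open(d_bay_office), open(d_lab_office), open(d_lab_store), open(d_store_bay)}

== RESULT ==
["at(bay)", "open(d_bay_office)", "open(d_lab_office)", "open(d_lab_store)", "open(d_store_bay)"]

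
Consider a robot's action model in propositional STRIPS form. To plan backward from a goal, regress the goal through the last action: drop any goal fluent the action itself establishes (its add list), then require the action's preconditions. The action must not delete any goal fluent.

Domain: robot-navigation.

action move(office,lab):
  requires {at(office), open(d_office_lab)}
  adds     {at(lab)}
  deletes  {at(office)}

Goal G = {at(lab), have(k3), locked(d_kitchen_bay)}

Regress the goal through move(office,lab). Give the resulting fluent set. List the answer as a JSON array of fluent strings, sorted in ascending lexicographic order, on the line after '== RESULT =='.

Regress:
  G ∩ del = {}  (empty — regression defined)
  G \ add = {at(lab), have(k3), locked(d_kitchen_bay)} \ {at(lab)} = {have(k3), locked(d_kitchen_bay)}
  ∪ pre   = {have(k3), locked(d_kitchen_bay)} ∪ {at(office), open(d_office_lab)}
          = {at(office), have(k3), locked(d_kitchen_bay), open(d_office_lab)}

== RESULT ==
["at(office)", "have(k3)", "locked(d_kitchen_bay)", "open(d_office_lab)"]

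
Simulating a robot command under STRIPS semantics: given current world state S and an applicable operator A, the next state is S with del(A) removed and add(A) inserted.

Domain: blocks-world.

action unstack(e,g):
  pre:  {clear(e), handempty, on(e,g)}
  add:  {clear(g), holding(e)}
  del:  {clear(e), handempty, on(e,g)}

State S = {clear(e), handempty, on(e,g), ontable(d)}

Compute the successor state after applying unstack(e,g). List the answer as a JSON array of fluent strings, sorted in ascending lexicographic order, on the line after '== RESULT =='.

Progress:
  pre ⊆ S: {clear(e), handempty, on(e,g)} ⊆ S  — applicable
  S \ del = {ontable(d)}
  ∪ add   = {clear(g), holding(e), ontable(d)}

== RESULT ==
["clear(g)", "holding(e)", "ontable(d)"]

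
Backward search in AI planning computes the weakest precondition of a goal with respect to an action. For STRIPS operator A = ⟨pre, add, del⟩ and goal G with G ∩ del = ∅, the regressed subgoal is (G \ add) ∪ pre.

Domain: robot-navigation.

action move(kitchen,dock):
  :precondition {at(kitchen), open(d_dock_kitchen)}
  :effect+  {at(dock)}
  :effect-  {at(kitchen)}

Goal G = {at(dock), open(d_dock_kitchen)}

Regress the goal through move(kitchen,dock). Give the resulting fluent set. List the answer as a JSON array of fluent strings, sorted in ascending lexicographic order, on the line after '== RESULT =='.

Compute (G \ add) ∪ pre:
  G ∩ del = {}  (empty — regression defined)
  G \ add = {at(dock), open(d_dock_kitchen)} \ {at(dock)} = {open(d_dock_kitchen)}
  ∪ pre   = {open(d_dock_kitchen)} ∪ {at(kitchen), open(d_dock_kitchen)}
          = {at(kitchen), open(d_dock_kitchen)}

== RESULT ==
["at(kitchen)", "open(d_dock_kitchen)"]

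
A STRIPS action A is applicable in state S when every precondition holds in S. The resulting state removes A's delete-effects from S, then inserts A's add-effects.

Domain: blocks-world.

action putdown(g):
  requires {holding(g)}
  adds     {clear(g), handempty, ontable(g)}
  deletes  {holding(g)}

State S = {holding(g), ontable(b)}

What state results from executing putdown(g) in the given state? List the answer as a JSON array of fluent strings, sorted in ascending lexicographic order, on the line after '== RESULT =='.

Progress:
  pre ⊆ S: {holding(g)} ⊆ S  — applicable
  S \ del = {ontable(b)}
  ∪ add   = {clear(g), handempty, ontable(b), ontable(g)}

== RESULT ==
["clear(g)", "handempty", "ontable(b)", "ontable(g)"]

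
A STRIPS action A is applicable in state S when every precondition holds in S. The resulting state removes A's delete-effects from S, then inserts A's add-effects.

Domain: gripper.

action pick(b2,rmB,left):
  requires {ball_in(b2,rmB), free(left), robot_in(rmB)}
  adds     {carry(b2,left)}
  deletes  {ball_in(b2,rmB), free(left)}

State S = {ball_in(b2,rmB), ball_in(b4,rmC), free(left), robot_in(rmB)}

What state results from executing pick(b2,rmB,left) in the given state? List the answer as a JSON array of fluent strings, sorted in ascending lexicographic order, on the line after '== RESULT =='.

Progress:
  pre ⊆ S: {ball_in(b2,rmB), free(left), robot_in(rmB)} ⊆ S  — applicable
  S \ del = {ball_in(b4,rmC), robot_in(rmB)}
  ∪ add   = {ball_in(b4,rmC), carry(b2,left), robot_in(rmB)}

== RESULT ==
["ball_in(b4,rmC)", "carry(b2,left)", "robot_in(rmB)"]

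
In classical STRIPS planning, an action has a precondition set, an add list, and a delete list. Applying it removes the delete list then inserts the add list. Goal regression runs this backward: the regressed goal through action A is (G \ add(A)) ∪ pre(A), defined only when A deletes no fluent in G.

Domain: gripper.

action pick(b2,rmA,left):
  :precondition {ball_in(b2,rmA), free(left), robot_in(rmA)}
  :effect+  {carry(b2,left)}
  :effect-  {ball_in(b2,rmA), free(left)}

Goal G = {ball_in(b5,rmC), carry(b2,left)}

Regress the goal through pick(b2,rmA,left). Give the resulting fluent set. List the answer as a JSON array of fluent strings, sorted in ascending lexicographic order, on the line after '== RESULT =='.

Regress:
  G ∩ del = {}  (empty — regression defined)
  G \ add = {ball_in(b5,rmC), carry(b2,left)} \ {carry(b2,left)} = {ball_in(b5,rmC)}
  ∪ pre   = {ball_in(b5,rmC)} ∪ {ball_in(b2,rmA), free(left), robot_in(rmA)}
          = {ball_in(b2,rmA), ball_in(b5,rmC), free(left), robot_in(rmA)}

== RESULT ==
["ball_in(b2,rmA)", "ball_in(b5,rmC)", "free(left)", "robot_in(rmA)"]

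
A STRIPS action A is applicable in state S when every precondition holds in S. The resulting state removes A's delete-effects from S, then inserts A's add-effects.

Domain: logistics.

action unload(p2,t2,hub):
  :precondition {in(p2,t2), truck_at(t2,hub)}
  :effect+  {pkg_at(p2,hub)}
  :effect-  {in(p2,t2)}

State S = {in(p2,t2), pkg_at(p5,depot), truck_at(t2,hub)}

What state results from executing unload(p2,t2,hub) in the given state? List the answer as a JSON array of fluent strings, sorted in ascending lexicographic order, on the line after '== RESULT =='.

Progress:
  pre ⊆ S: {in(p2,t2), truck_at(t2,hub)} ⊆ S  — applicable
  S \ del = {pkg_at(p5,depot), truck_at(t2,hub)}
  ∪ add   = {pkg_at(p2,hub), pkg_at(p5,depot), truck_at(t2,hub)}

== RESULT ==
["pkg_at(p2,hub)", "pkg_at(p5,depot)", "truck_at(t2,hub)"]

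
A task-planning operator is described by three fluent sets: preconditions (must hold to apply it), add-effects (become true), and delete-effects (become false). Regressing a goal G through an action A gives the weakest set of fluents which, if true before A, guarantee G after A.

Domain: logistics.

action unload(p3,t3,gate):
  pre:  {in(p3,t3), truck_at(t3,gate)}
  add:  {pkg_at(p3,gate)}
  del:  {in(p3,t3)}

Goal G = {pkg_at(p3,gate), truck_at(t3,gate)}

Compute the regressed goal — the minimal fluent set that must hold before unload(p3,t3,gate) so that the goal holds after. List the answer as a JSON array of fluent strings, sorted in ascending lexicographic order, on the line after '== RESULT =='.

Regress:
  G ∩ del = {}  (empty — regression defined)
  G \ add = {pkg_at(p3,gate), truck_at(t3,gate)} \ {pkg_at(p3,gate)} = {truck_at(t3,gate)}
  ∪ pre   = {truck_at(t3,gate)} ∪ {in(p3,t3), truck_at(t3,gate)}
          = {in(p3,t3), truck_at(t3,gate)}

== RESULT ==
["in(p3,t3)", "truck_at(t3,gate)"]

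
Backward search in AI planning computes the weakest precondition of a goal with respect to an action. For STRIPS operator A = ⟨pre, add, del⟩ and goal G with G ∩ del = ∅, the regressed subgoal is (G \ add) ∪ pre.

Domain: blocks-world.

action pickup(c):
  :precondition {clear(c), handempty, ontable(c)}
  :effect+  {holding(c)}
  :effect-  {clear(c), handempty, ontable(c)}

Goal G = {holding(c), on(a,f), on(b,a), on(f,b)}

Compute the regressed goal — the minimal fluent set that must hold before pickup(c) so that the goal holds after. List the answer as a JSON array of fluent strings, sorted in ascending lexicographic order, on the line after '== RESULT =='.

Regress:
  G ∩ del = {}  (empty — regression defined)
  G \ add = {holding(c), on(a,f), on(b,a), on(f,b)} \ {holding(c)} = {on(a,f), on(b,a), on(f,b)}
  ∪ pre   = {on(a,f), on(b,a), on(f,b)} ∪ {clear(c), handempty, ontable(c)}
          = {clear(c), handempty, on(a,f), on(b,a), on(f,b), ontable(c)}

== RESULT ==
["clear(c)", "handempty", "on(a,f)", "on(b,a)", "on(f,b)", "ontable(c)"]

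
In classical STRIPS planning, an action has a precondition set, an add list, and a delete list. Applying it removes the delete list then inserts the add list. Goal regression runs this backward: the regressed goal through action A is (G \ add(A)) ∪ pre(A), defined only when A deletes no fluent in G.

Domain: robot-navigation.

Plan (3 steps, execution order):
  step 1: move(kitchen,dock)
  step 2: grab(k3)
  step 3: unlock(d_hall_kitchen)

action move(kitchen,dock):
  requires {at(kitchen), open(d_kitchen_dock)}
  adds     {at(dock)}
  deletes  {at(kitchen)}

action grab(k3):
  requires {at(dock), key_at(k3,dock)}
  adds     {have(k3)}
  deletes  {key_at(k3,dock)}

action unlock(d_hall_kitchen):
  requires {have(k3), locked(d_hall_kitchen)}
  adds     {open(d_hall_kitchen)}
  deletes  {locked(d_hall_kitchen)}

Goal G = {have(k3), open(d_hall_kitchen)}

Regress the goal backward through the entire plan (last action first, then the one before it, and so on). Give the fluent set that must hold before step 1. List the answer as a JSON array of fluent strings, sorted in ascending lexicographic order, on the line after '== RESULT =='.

Regress step by step:
  through step 3 (unlock(d_hall_kitchen)): drop {open(d_hall_kitchen)}, keep {have(k3)}, require {have(k3), locked(d_hall_kitchen)}
    → {have(k3), locked(d_hall_kitchen)}
  through step 2 (grab(k3)): drop {have(k3)}, keep {locked(d_hall_kitchen)}, require {at(dock), key_at(k3,dock)}
    → {at(dock), key_at(k3,dock), locked(d_hall_kitchen)}
  through step 1 (move(kitchen,dock)): drop {at(dock)}, keep {key_at(k3,dock), locked(d_hall_kitchen)}, require {at(kitchen), open(d_kitchen_dock)}
    → {at(kitchen), key_at(k3,dock), locked(d_hall_kitchen), open(d_kitchen_dock)}

== RESULT ==
["at(kitchen)", "key_at(k3,dock)", "locked(d_hall_kitchen)", "open(d_kitchen_dock)"]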